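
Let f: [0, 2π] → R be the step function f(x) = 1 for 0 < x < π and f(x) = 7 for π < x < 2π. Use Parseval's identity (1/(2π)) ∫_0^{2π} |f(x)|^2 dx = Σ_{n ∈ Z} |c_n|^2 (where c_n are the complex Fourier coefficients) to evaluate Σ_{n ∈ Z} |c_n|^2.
Σ |c_n|^2 = 25

Parseval equates the L^2 energy of f (normalised by 1/(2π)) with the ℓ^2 sum of its Fourier coefficients: (1/(2π)) ∫_0^{2π} |f|^2 = Σ |c_n|^2.
Compute the left side: (1/(2π)) [∫_0^π 1^2 dx + ∫_π^{2π} 7^2 dx] = (1/(2π)) · (1π + 49π) = (1 + 49)/2 = 25.
So Σ_{n ∈ Z} |c_n|^2 = 25.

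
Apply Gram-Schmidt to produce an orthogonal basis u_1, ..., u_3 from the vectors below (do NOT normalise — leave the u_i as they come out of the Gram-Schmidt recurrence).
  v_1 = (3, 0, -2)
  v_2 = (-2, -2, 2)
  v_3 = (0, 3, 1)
Orthogonal basis:
  u_1 = (3, 0, -2)
  u_2 = (4/13, -2, 6/13)
  u_3 = (6/7, 3/7, 9/7)

Apply the Gram-Schmidt recurrence
  u_1 = v_1
  u_i = v_i − Σ_{j<i} ((v_i · u_j) / (u_j · u_j)) · u_j.

Step by step this gives:
  u_1 = (3, 0, -2)
  u_2 = (4/13, -2, 6/13)
  u_3 = (6/7, 3/7, 9/7)

Orthogonality check:
  u_2 · u_1 = 0 (should be 0)
  u_3 · u_1 = 0 (should be 0)
  u_3 · u_2 = 0 (should be 0)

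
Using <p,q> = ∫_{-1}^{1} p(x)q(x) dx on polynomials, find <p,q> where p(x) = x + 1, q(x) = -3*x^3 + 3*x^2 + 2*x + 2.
<p,q> = 92/15

Expand the product: p(x)·q(x) = -3*x^4 + 5*x^2 + 4*x + 2.
∫_{-1}^{1} of each monomial x^k gives [2/(k+1) if k even, 0 if k odd]. Integrating term-by-term (or equivalently evaluating the antiderivative F(x) = -3*x^5/5 + 5*x^3/3 + 2*x^2 + 2*x at the endpoints):
  F(1) − F(−1) = 76/15 − (-16/15) = 92/15.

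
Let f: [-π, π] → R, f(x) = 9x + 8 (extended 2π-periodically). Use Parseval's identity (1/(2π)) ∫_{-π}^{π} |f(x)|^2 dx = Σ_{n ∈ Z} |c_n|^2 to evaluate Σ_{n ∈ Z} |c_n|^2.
Σ |c_n|^2 = 27π^2 + 64

Expand and integrate term by term over [-π, π]:
  ∫ (9x)^2 dx = 81·(2π^3/3); ∫ 2·9·(8)·x dx = 0 (odd integrand); ∫ 8^2 dx = 64·2π.
So (1/(2π)) ∫_{-π}^{π} (9x + 8)^2 dx = 81π^2/3 + 64 = 27π^2 + 64.
Parseval ⇒ Σ |c_n|^2 = 27π^2 + 64.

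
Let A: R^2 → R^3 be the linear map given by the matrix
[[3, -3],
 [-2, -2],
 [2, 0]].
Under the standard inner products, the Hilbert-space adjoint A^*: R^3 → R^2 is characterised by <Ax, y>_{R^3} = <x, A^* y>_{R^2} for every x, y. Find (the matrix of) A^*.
A^* = A^T =
[[3, -2, 2],
 [-3, -2, 0]]

For real matrices with standard dot products, the defining identity <Ax, y> = <x, A^* y> gives (Ax)^T y = x^T (A^*) y, i.e. x^T A^T y = x^T (A^*) y. Since this holds for all x, y, we must have A^* = A^T. Therefore
A^* =
[[3, -2, 2],
 [-3, -2, 0]].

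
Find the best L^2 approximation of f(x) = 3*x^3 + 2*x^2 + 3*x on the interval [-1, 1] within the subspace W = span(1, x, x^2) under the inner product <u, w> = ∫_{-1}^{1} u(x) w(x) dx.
g(x) = 2*x^2 + 24*x/5

The best approximation g ∈ W is the orthogonal projection of f onto W. Writing g = a_0 + a_1 x + a_2 x^2, the coefficients solve the normal equations G · a = b where
  G_{ij} = <φ_i, φ_j> and b_i = <f, φ_i>, with φ_0 = 1, φ_1 = x, φ_2 = x^2.
G =
  [2, 0, 2/3]
  [0, 2/3, 0]
  [2/3, 0, 2/5],
b = (4/3, 16/5, 4/5).
Solving gives a_0 = 0, a_1 = 24/5, a_2 = 2, so
  g(x) = 2*x^2 + 24*x/5.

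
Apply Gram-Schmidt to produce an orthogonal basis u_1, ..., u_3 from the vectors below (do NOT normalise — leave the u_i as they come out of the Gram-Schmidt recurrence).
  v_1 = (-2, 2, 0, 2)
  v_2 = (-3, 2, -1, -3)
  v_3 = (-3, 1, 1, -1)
Orthogonal basis:
  u_1 = (-2, 2, 0, 2)
  u_2 = (-7/3, 4/3, -1, -11/3)
  u_3 = (-53/65, -44/65, 98/65, -9/65)

Apply the Gram-Schmidt recurrence
  u_1 = v_1
  u_i = v_i − Σ_{j<i} ((v_i · u_j) / (u_j · u_j)) · u_j.

Step by step this gives:
  u_1 = (-2, 2, 0, 2)
  u_2 = (-7/3, 4/3, -1, -11/3)
  u_3 = (-53/65, -44/65, 98/65, -9/65)

Orthogonality check:
  u_2 · u_1 = 0 (should be 0)
  u_3 · u_1 = 0 (should be 0)
  u_3 · u_2 = 0 (should be 0)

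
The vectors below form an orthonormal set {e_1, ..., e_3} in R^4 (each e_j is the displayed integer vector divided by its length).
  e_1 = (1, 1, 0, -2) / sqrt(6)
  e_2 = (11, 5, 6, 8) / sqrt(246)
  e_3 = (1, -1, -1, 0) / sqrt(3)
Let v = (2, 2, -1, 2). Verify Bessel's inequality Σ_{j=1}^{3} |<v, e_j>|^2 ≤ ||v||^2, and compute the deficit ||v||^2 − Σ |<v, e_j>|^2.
Σ |<v, e_j>|^2 = 923/123; ||v||^2 = 13; deficit = 676/123

Write each e_j = u_j / sqrt(<u_j, u_j>) where u_j is the displayed integer vector. Then <v, e_j> = <v, u_j> / sqrt(<u_j, u_j>), so |<v, e_j>|^2 = <v, u_j>^2 / <u_j, u_j>.
Coefficients: <v, e_1> = 0/sqrt(6), <v, e_2> = 42/sqrt(246), <v, e_3> = 1/sqrt(3).
Square and sum: Σ |<v, e_j>|^2 = 923/123.
Compute ||v||^2 = v·v = 13.
Deficit = 13 − 923/123 = 676/123 ≥ 0, confirming Bessel's inequality. (The deficit equals ||v − Σ <v,e_j> e_j||^2, the squared distance from v to span{e_j}.)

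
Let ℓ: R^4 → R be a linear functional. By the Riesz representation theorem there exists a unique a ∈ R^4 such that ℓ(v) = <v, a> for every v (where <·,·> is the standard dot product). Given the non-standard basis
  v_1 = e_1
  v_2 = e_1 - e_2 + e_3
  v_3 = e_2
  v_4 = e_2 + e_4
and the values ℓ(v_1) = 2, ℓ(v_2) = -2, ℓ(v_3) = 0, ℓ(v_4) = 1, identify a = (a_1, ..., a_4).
a = (2, 0, -4, 1)

Write a = (a_1, ..., a_4) in the standard basis. For each basis vector v_i, ℓ(v_i) = <v_i, a> is a linear equation in the a_j's. Collect the n equations into a matrix system V a = ℓ, where row i of V is v_i (expressed in the standard basis). Since V is invertible (lower-triangular with 1s on the diagonal, up to permutation), solve by back-substitution:
  V =
[[1, 0, 0, 0],
 [1, -1, 1, 0],
 [0, 1, 0, 0],
 [0, 1, 0, 1]]
  V a = (2, -2, 0, 1)
Solving gives a = (2, 0, -4, 1).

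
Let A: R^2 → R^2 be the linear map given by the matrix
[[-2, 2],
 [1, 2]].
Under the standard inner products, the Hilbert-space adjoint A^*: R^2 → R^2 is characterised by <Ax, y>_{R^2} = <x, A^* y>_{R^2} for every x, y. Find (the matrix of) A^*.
A^* = A^T =
[[-2, 1],
 [2, 2]]

For real matrices with standard dot products, the defining identity <Ax, y> = <x, A^* y> gives (Ax)^T y = x^T (A^*) y, i.e. x^T A^T y = x^T (A^*) y. Since this holds for all x, y, we must have A^* = A^T. Therefore
A^* =
[[-2, 1],
 [2, 2]].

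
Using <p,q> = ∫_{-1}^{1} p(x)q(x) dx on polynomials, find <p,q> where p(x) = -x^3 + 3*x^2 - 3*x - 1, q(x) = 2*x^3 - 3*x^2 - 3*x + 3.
<p,q> = 92/35

Expand the product: p(x)·q(x) = -2*x^6 + 9*x^5 - 12*x^4 - 5*x^3 + 21*x^2 - 6*x - 3.
∫_{-1}^{1} of each monomial x^k gives [2/(k+1) if k even, 0 if k odd]. Integrating term-by-term (or equivalently evaluating the antiderivative F(x) = -2*x^7/7 + 3*x^6/2 - 12*x^5/5 - 5*x^4/4 + 7*x^3 - 3*x^2 - 3*x at the endpoints):
  F(1) − F(−1) = -201/140 − (-569/140) = 92/35.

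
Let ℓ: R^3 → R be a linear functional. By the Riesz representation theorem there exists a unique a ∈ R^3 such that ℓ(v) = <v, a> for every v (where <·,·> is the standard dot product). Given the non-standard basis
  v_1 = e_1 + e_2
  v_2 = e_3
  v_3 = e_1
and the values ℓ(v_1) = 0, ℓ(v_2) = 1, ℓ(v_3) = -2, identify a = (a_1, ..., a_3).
a = (-2, 2, 1)

Write a = (a_1, ..., a_3) in the standard basis. For each basis vector v_i, ℓ(v_i) = <v_i, a> is a linear equation in the a_j's. Collect the n equations into a matrix system V a = ℓ, where row i of V is v_i (expressed in the standard basis). Since V is invertible (lower-triangular with 1s on the diagonal, up to permutation), solve by back-substitution:
  V =
[[1, 1, 0],
 [0, 0, 1],
 [1, 0, 0]]
  V a = (0, 1, -2)
Solving gives a = (-2, 2, 1).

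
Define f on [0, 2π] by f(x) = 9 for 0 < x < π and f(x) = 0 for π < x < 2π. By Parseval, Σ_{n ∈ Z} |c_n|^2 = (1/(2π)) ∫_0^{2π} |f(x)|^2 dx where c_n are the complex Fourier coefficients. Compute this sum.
Σ |c_n|^2 = 81/2

Parseval equates the L^2 energy of f (normalised by 1/(2π)) with the ℓ^2 sum of its Fourier coefficients: (1/(2π)) ∫_0^{2π} |f|^2 = Σ |c_n|^2.
Compute the left side: (1/(2π)) [∫_0^π 9^2 dx + ∫_π^{2π} 0^2 dx] = (1/(2π)) · (81π + 0π) = (81 + 0)/2 = 81/2.
So Σ_{n ∈ Z} |c_n|^2 = 81/2.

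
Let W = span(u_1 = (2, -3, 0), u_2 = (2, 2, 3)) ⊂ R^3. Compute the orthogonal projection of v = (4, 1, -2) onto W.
proj_W(v) = (10/7, -5/7, 6/7)

Set up U = [u_1 | ... | u_2] ∈ R^(3×2). The projector onto W = col(U) is P = U (U^T U)^(-1) U^T.
Compute U^T U =
  [13, -2]
  [-2, 17],
and U^T v = (5, 4).
Solve U^T U · c = U^T v for the coefficients: c = (3/7, 2/7). The projection is proj_W(v) = U c.
Check: (v - proj_W(v)) · u_1 = 0  (should be 0).
Check: (v - proj_W(v)) · u_2 = 0  (should be 0).
Result: proj_W(v) = (10/7, -5/7, 6/7).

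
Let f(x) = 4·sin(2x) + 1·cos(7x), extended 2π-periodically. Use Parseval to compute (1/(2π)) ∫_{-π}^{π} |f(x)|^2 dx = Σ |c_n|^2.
Σ |c_n|^2 = 17/2

Expand |f|^2 and use orthogonality of {sin(nx), cos(mx)} on [-π, π]:
  ∫_{-π}^{π} sin(nx)^2 dx = π, ∫ cos(mx)^2 dx = π, and cross terms integrate to 0.
So ∫_{-π}^{π} f(x)^2 dx = 4^2 · π + 1^2 · π = (16 + 1)π.
Divide by 2π: (16 + 1)/2 = 17/2.
By Parseval, this equals Σ |c_n|^2.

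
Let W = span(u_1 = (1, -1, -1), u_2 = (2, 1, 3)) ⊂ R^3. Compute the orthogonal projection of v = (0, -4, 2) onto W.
proj_W(v) = (26/19, -11/19, -1/19)

Set up U = [u_1 | ... | u_2] ∈ R^(3×2). The projector onto W = col(U) is P = U (U^T U)^(-1) U^T.
Compute U^T U =
  [3, -2]
  [-2, 14],
and U^T v = (2, 2).
Solve U^T U · c = U^T v for the coefficients: c = (16/19, 5/19). The projection is proj_W(v) = U c.
Check: (v - proj_W(v)) · u_1 = 0  (should be 0).
Check: (v - proj_W(v)) · u_2 = 0  (should be 0).
Result: proj_W(v) = (26/19, -11/19, -1/19).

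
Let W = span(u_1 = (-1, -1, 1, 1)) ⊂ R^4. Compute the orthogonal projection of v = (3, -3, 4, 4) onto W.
proj_W(v) = (-2, -2, 2, 2)

Set up U = [u_1 | ... | u_1] ∈ R^(4×1). The projector onto W = col(U) is P = U (U^T U)^(-1) U^T.
Compute U^T U =
  [4],
and U^T v = (8).
Solve U^T U · c = U^T v for the coefficients: c = (2). The projection is proj_W(v) = U c.
Check: (v - proj_W(v)) · u_1 = 0  (should be 0).
Result: proj_W(v) = (-2, -2, 2, 2).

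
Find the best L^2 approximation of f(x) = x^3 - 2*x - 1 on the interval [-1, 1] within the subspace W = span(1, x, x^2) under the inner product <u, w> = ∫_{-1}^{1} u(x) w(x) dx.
g(x) = -7*x/5 - 1

The best approximation g ∈ W is the orthogonal projection of f onto W. Writing g = a_0 + a_1 x + a_2 x^2, the coefficients solve the normal equations G · a = b where
  G_{ij} = <φ_i, φ_j> and b_i = <f, φ_i>, with φ_0 = 1, φ_1 = x, φ_2 = x^2.
G =
  [2, 0, 2/3]
  [0, 2/3, 0]
  [2/3, 0, 2/5],
b = (-2, -14/15, -2/3).
Solving gives a_0 = -1, a_1 = -7/5, a_2 = 0, so
  g(x) = -7*x/5 - 1.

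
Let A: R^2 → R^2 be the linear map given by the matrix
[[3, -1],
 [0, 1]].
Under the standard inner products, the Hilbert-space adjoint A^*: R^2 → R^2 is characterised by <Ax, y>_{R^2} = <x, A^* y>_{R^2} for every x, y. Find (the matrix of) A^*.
A^* = A^T =
[[3, 0],
 [-1, 1]]

For real matrices with standard dot products, the defining identity <Ax, y> = <x, A^* y> gives (Ax)^T y = x^T (A^*) y, i.e. x^T A^T y = x^T (A^*) y. Since this holds for all x, y, we must have A^* = A^T. Therefore
A^* =
[[3, 0],
 [-1, 1]].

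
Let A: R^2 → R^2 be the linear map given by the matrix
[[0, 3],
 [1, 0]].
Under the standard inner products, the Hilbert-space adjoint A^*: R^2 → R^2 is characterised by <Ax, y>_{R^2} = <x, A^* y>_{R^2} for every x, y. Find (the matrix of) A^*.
A^* = A^T =
[[0, 1],
 [3, 0]]

For real matrices with standard dot products, the defining identity <Ax, y> = <x, A^* y> gives (Ax)^T y = x^T (A^*) y, i.e. x^T A^T y = x^T (A^*) y. Since this holds for all x, y, we must have A^* = A^T. Therefore
A^* =
[[0, 1],
 [3, 0]].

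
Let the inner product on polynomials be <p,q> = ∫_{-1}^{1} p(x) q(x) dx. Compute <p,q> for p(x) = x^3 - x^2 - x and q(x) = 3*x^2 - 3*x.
<p,q> = -2/5

Expand the product: p(x)·q(x) = 3*x^5 - 6*x^4 + 3*x^2.
∫_{-1}^{1} of each monomial x^k gives [2/(k+1) if k even, 0 if k odd]. Integrating term-by-term (or equivalently evaluating the antiderivative F(x) = x^6/2 - 6*x^5/5 + x^3 at the endpoints):
  F(1) − F(−1) = 3/10 − (7/10) = -2/5.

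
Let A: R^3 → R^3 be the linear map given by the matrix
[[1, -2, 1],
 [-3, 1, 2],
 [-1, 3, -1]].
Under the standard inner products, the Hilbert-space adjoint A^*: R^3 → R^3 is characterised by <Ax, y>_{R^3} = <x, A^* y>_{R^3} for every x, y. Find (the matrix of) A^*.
A^* = A^T =
[[1, -3, -1],
 [-2, 1, 3],
 [1, 2, -1]]

For real matrices with standard dot products, the defining identity <Ax, y> = <x, A^* y> gives (Ax)^T y = x^T (A^*) y, i.e. x^T A^T y = x^T (A^*) y. Since this holds for all x, y, we must have A^* = A^T. Therefore
A^* =
[[1, -3, -1],
 [-2, 1, 3],
 [1, 2, -1]].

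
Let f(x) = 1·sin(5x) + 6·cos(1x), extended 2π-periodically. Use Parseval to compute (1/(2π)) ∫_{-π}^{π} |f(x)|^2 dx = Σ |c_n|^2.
Σ |c_n|^2 = 37/2

Expand |f|^2 and use orthogonality of {sin(nx), cos(mx)} on [-π, π]:
  ∫_{-π}^{π} sin(nx)^2 dx = π, ∫ cos(mx)^2 dx = π, and cross terms integrate to 0.
So ∫_{-π}^{π} f(x)^2 dx = 1^2 · π + 6^2 · π = (1 + 36)π.
Divide by 2π: (1 + 36)/2 = 37/2.
By Parseval, this equals Σ |c_n|^2.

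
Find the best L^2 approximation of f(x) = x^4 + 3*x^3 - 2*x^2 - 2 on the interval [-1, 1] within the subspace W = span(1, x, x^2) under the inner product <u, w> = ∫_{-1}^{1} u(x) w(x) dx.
g(x) = -8*x^2/7 + 9*x/5 - 73/35

The best approximation g ∈ W is the orthogonal projection of f onto W. Writing g = a_0 + a_1 x + a_2 x^2, the coefficients solve the normal equations G · a = b where
  G_{ij} = <φ_i, φ_j> and b_i = <f, φ_i>, with φ_0 = 1, φ_1 = x, φ_2 = x^2.
G =
  [2, 0, 2/3]
  [0, 2/3, 0]
  [2/3, 0, 2/5],
b = (-74/15, 6/5, -194/105).
Solving gives a_0 = -73/35, a_1 = 9/5, a_2 = -8/7, so
  g(x) = -8*x^2/7 + 9*x/5 - 73/35.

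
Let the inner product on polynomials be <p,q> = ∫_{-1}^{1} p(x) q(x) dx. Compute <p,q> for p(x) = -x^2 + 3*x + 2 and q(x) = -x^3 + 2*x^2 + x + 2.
<p,q> = 28/3

Expand the product: p(x)·q(x) = x^5 - 5*x^4 + 3*x^3 + 5*x^2 + 8*x + 4.
∫_{-1}^{1} of each monomial x^k gives [2/(k+1) if k even, 0 if k odd]. Integrating term-by-term (or equivalently evaluating the antiderivative F(x) = x^6/6 - x^5 + 3*x^4/4 + 5*x^3/3 + 4*x^2 + 4*x at the endpoints):
  F(1) − F(−1) = 115/12 − (1/4) = 28/3.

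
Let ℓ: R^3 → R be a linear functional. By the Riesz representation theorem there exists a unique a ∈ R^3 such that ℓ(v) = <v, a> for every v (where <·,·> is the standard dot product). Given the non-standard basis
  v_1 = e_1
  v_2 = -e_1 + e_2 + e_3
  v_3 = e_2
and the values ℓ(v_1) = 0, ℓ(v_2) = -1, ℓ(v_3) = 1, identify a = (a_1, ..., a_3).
a = (0, 1, -2)

Write a = (a_1, ..., a_3) in the standard basis. For each basis vector v_i, ℓ(v_i) = <v_i, a> is a linear equation in the a_j's. Collect the n equations into a matrix system V a = ℓ, where row i of V is v_i (expressed in the standard basis). Since V is invertible (lower-triangular with 1s on the diagonal, up to permutation), solve by back-substitution:
  V =
[[1, 0, 0],
 [-1, 1, 1],
 [0, 1, 0]]
  V a = (0, -1, 1)
Solving gives a = (0, 1, -2).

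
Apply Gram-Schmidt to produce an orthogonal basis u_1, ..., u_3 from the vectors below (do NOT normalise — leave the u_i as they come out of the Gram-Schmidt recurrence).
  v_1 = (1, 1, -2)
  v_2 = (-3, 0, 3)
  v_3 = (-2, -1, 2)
Orthogonal basis:
  u_1 = (1, 1, -2)
  u_2 = (-3/2, 3/2, 0)
  u_3 = (-1/3, -1/3, -1/3)

Apply the Gram-Schmidt recurrence
  u_1 = v_1
  u_i = v_i − Σ_{j<i} ((v_i · u_j) / (u_j · u_j)) · u_j.

Step by step this gives:
  u_1 = (1, 1, -2)
  u_2 = (-3/2, 3/2, 0)
  u_3 = (-1/3, -1/3, -1/3)

Orthogonality check:
  u_2 · u_1 = 0 (should be 0)
  u_3 · u_1 = 0 (should be 0)
  u_3 · u_2 = 0 (should be 0)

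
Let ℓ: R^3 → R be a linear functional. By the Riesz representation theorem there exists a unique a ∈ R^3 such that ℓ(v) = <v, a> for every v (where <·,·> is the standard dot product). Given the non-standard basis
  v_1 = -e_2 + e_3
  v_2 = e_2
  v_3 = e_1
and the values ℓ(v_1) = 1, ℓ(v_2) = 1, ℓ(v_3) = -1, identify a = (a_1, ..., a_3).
a = (-1, 1, 2)

Write a = (a_1, ..., a_3) in the standard basis. For each basis vector v_i, ℓ(v_i) = <v_i, a> is a linear equation in the a_j's. Collect the n equations into a matrix system V a = ℓ, where row i of V is v_i (expressed in the standard basis). Since V is invertible (lower-triangular with 1s on the diagonal, up to permutation), solve by back-substitution:
  V =
[[0, -1, 1],
 [0, 1, 0],
 [1, 0, 0]]
  V a = (1, 1, -1)
Solving gives a = (-1, 1, 2).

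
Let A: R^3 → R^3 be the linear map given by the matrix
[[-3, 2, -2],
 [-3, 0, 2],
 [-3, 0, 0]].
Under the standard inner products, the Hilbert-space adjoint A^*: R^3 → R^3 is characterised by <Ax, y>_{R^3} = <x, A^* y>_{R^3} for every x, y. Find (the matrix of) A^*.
A^* = A^T =
[[-3, -3, -3],
 [2, 0, 0],
 [-2, 2, 0]]

For real matrices with standard dot products, the defining identity <Ax, y> = <x, A^* y> gives (Ax)^T y = x^T (A^*) y, i.e. x^T A^T y = x^T (A^*) y. Since this holds for all x, y, we must have A^* = A^T. Therefore
A^* =
[[-3, -3, -3],
 [2, 0, 0],
 [-2, 2, 0]].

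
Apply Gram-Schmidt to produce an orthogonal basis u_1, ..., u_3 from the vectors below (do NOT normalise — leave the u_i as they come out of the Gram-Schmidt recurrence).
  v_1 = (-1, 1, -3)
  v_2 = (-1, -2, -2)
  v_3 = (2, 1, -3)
Orthogonal basis:
  u_1 = (-1, 1, -3)
  u_2 = (-6/11, -27/11, -7/11)
  u_3 = (96/37, -12/37, -36/37)

Apply the Gram-Schmidt recurrence
  u_1 = v_1
  u_i = v_i − Σ_{j<i} ((v_i · u_j) / (u_j · u_j)) · u_j.

Step by step this gives:
  u_1 = (-1, 1, -3)
  u_2 = (-6/11, -27/11, -7/11)
  u_3 = (96/37, -12/37, -36/37)

Orthogonality check:
  u_2 · u_1 = 0 (should be 0)
  u_3 · u_1 = 0 (should be 0)
  u_3 · u_2 = 0 (should be 0)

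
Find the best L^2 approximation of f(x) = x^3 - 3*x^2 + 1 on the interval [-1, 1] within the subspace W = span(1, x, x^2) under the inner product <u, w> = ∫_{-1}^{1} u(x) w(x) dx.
g(x) = -3*x^2 + 3*x/5 + 1

The best approximation g ∈ W is the orthogonal projection of f onto W. Writing g = a_0 + a_1 x + a_2 x^2, the coefficients solve the normal equations G · a = b where
  G_{ij} = <φ_i, φ_j> and b_i = <f, φ_i>, with φ_0 = 1, φ_1 = x, φ_2 = x^2.
G =
  [2, 0, 2/3]
  [0, 2/3, 0]
  [2/3, 0, 2/5],
b = (0, 2/5, -8/15).
Solving gives a_0 = 1, a_1 = 3/5, a_2 = -3, so
  g(x) = -3*x^2 + 3*x/5 + 1.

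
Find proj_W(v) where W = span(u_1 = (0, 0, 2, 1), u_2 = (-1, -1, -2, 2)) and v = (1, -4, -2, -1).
proj_W(v) = (-15/46, -15/46, -55/23, -5/23)

Set up U = [u_1 | ... | u_2] ∈ R^(4×2). The projector onto W = col(U) is P = U (U^T U)^(-1) U^T.
Compute U^T U =
  [5, -2]
  [-2, 10],
and U^T v = (-5, 5).
Solve U^T U · c = U^T v for the coefficients: c = (-20/23, 15/46). The projection is proj_W(v) = U c.
Check: (v - proj_W(v)) · u_1 = 0  (should be 0).
Check: (v - proj_W(v)) · u_2 = 0  (should be 0).
Result: proj_W(v) = (-15/46, -15/46, -55/23, -5/23).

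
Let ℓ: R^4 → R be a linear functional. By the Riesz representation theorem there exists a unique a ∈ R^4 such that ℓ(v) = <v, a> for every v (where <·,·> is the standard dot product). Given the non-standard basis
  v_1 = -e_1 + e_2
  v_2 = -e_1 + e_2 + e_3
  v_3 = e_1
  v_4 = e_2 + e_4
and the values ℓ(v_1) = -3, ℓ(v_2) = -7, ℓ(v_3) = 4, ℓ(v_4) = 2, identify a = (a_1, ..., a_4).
a = (4, 1, -4, 1)

Write a = (a_1, ..., a_4) in the standard basis. For each basis vector v_i, ℓ(v_i) = <v_i, a> is a linear equation in the a_j's. Collect the n equations into a matrix system V a = ℓ, where row i of V is v_i (expressed in the standard basis). Since V is invertible (lower-triangular with 1s on the diagonal, up to permutation), solve by back-substitution:
  V =
[[-1, 1, 0, 0],
 [-1, 1, 1, 0],
 [1, 0, 0, 0],
 [0, 1, 0, 1]]
  V a = (-3, -7, 4, 2)
Solving gives a = (4, 1, -4, 1).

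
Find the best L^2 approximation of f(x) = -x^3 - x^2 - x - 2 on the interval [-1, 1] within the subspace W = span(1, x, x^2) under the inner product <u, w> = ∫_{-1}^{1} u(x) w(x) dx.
g(x) = -x^2 - 8*x/5 - 2

The best approximation g ∈ W is the orthogonal projection of f onto W. Writing g = a_0 + a_1 x + a_2 x^2, the coefficients solve the normal equations G · a = b where
  G_{ij} = <φ_i, φ_j> and b_i = <f, φ_i>, with φ_0 = 1, φ_1 = x, φ_2 = x^2.
G =
  [2, 0, 2/3]
  [0, 2/3, 0]
  [2/3, 0, 2/5],
b = (-14/3, -16/15, -26/15).
Solving gives a_0 = -2, a_1 = -8/5, a_2 = -1, so
  g(x) = -x^2 - 8*x/5 - 2.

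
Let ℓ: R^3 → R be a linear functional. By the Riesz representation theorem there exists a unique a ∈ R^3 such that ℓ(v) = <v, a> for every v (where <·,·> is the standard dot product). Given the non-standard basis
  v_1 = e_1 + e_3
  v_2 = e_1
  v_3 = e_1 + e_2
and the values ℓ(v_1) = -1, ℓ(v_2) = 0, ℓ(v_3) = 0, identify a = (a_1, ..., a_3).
a = (0, 0, -1)

Write a = (a_1, ..., a_3) in the standard basis. For each basis vector v_i, ℓ(v_i) = <v_i, a> is a linear equation in the a_j's. Collect the n equations into a matrix system V a = ℓ, where row i of V is v_i (expressed in the standard basis). Since V is invertible (lower-triangular with 1s on the diagonal, up to permutation), solve by back-substitution:
  V =
[[1, 0, 1],
 [1, 0, 0],
 [1, 1, 0]]
  V a = (-1, 0, 0)
Solving gives a = (0, 0, -1).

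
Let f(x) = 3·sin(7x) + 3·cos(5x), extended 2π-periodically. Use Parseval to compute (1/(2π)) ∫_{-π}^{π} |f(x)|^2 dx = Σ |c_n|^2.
Σ |c_n|^2 = 9

Expand |f|^2 and use orthogonality of {sin(nx), cos(mx)} on [-π, π]:
  ∫_{-π}^{π} sin(nx)^2 dx = π, ∫ cos(mx)^2 dx = π, and cross terms integrate to 0.
So ∫_{-π}^{π} f(x)^2 dx = 3^2 · π + 3^2 · π = (9 + 9)π.
Divide by 2π: (9 + 9)/2 = 9.
By Parseval, this equals Σ |c_n|^2.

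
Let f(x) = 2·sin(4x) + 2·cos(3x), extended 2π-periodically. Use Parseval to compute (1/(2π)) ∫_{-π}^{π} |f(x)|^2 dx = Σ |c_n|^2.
Σ |c_n|^2 = 4

Expand |f|^2 and use orthogonality of {sin(nx), cos(mx)} on [-π, π]:
  ∫_{-π}^{π} sin(nx)^2 dx = π, ∫ cos(mx)^2 dx = π, and cross terms integrate to 0.
So ∫_{-π}^{π} f(x)^2 dx = 2^2 · π + 2^2 · π = (4 + 4)π.
Divide by 2π: (4 + 4)/2 = 4.
By Parseval, this equals Σ |c_n|^2.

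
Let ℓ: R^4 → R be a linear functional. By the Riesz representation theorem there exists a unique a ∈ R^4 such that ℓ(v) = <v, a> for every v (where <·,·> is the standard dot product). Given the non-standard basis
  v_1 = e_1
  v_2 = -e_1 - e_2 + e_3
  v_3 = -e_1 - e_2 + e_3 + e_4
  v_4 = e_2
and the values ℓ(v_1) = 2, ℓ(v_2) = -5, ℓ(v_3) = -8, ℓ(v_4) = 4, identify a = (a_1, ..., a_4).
a = (2, 4, 1, -3)

Write a = (a_1, ..., a_4) in the standard basis. For each basis vector v_i, ℓ(v_i) = <v_i, a> is a linear equation in the a_j's. Collect the n equations into a matrix system V a = ℓ, where row i of V is v_i (expressed in the standard basis). Since V is invertible (lower-triangular with 1s on the diagonal, up to permutation), solve by back-substitution:
  V =
[[1, 0, 0, 0],
 [-1, -1, 1, 0],
 [-1, -1, 1, 1],
 [0, 1, 0, 0]]
  V a = (2, -5, -8, 4)
Solving gives a = (2, 4, 1, -3).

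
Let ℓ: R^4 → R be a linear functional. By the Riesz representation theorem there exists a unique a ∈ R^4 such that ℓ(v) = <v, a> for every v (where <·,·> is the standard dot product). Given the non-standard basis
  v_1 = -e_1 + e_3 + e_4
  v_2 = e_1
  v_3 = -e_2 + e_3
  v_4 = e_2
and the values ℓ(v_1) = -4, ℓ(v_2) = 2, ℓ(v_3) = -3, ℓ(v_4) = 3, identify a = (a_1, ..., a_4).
a = (2, 3, 0, -2)

Write a = (a_1, ..., a_4) in the standard basis. For each basis vector v_i, ℓ(v_i) = <v_i, a> is a linear equation in the a_j's. Collect the n equations into a matrix system V a = ℓ, where row i of V is v_i (expressed in the standard basis). Since V is invertible (lower-triangular with 1s on the diagonal, up to permutation), solve by back-substitution:
  V =
[[-1, 0, 1, 1],
 [1, 0, 0, 0],
 [0, -1, 1, 0],
 [0, 1, 0, 0]]
  V a = (-4, 2, -3, 3)
Solving gives a = (2, 3, 0, -2).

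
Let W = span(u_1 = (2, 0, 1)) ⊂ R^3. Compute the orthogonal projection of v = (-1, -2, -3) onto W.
proj_W(v) = (-2, 0, -1)

Set up U = [u_1 | ... | u_1] ∈ R^(3×1). The projector onto W = col(U) is P = U (U^T U)^(-1) U^T.
Compute U^T U =
  [5],
and U^T v = (-5).
Solve U^T U · c = U^T v for the coefficients: c = (-1). The projection is proj_W(v) = U c.
Check: (v - proj_W(v)) · u_1 = 0  (should be 0).
Result: proj_W(v) = (-2, 0, -1).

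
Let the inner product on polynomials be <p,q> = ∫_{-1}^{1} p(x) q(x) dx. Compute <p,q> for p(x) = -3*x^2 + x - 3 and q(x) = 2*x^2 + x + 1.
<p,q> = -206/15

Expand the product: p(x)·q(x) = -6*x^4 - x^3 - 8*x^2 - 2*x - 3.
∫_{-1}^{1} of each monomial x^k gives [2/(k+1) if k even, 0 if k odd]. Integrating term-by-term (or equivalently evaluating the antiderivative F(x) = -6*x^5/5 - x^4/4 - 8*x^3/3 - x^2 - 3*x at the endpoints):
  F(1) − F(−1) = -487/60 − (337/60) = -206/15.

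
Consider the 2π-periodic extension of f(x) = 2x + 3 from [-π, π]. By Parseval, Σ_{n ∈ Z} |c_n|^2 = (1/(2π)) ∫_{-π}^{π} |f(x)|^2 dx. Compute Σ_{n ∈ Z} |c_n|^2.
Σ |c_n|^2 = 4π^2/3 + 9

Expand and integrate term by term over [-π, π]:
  ∫ (2x)^2 dx = 4·(2π^3/3); ∫ 2·2·(3)·x dx = 0 (odd integrand); ∫ 3^2 dx = 9·2π.
So (1/(2π)) ∫_{-π}^{π} (2x + 3)^2 dx = 4π^2/3 + 9 = 4π^2/3 + 9.
Parseval ⇒ Σ |c_n|^2 = 4π^2/3 + 9.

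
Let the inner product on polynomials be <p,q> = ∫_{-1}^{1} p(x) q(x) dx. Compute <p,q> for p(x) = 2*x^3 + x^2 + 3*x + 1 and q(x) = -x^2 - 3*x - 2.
<p,q> = -74/5

Expand the product: p(x)·q(x) = -2*x^5 - 7*x^4 - 10*x^3 - 12*x^2 - 9*x - 2.
∫_{-1}^{1} of each monomial x^k gives [2/(k+1) if k even, 0 if k odd]. Integrating term-by-term (or equivalently evaluating the antiderivative F(x) = -x^6/3 - 7*x^5/5 - 5*x^4/2 - 4*x^3 - 9*x^2/2 - 2*x at the endpoints):
  F(1) − F(−1) = -221/15 − (1/15) = -74/5.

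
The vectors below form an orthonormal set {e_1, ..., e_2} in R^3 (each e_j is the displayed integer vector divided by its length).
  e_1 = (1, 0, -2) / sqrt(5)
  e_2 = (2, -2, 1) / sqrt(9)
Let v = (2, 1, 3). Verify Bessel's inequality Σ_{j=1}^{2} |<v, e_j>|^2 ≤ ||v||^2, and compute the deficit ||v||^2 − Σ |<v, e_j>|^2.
Σ |<v, e_j>|^2 = 269/45; ||v||^2 = 14; deficit = 361/45

Write each e_j = u_j / sqrt(<u_j, u_j>) where u_j is the displayed integer vector. Then <v, e_j> = <v, u_j> / sqrt(<u_j, u_j>), so |<v, e_j>|^2 = <v, u_j>^2 / <u_j, u_j>.
Coefficients: <v, e_1> = -4/sqrt(5), <v, e_2> = 5/sqrt(9).
Square and sum: Σ |<v, e_j>|^2 = 269/45.
Compute ||v||^2 = v·v = 14.
Deficit = 14 − 269/45 = 361/45 ≥ 0, confirming Bessel's inequality. (The deficit equals ||v − Σ <v,e_j> e_j||^2, the squared distance from v to span{e_j}.)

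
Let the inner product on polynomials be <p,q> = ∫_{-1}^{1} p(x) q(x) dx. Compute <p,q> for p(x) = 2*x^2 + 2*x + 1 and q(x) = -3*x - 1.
<p,q> = -22/3

Expand the product: p(x)·q(x) = -6*x^3 - 8*x^2 - 5*x - 1.
∫_{-1}^{1} of each monomial x^k gives [2/(k+1) if k even, 0 if k odd]. Integrating term-by-term (or equivalently evaluating the antiderivative F(x) = -3*x^4/2 - 8*x^3/3 - 5*x^2/2 - x at the endpoints):
  F(1) − F(−1) = -23/3 − (-1/3) = -22/3.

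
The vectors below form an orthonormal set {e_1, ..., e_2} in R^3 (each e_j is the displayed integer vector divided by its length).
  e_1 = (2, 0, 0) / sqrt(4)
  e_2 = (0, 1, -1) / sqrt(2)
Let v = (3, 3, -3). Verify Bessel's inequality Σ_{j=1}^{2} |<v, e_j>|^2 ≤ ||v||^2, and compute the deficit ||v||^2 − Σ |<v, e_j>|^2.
Σ |<v, e_j>|^2 = 27; ||v||^2 = 27; deficit = 0

Write each e_j = u_j / sqrt(<u_j, u_j>) where u_j is the displayed integer vector. Then <v, e_j> = <v, u_j> / sqrt(<u_j, u_j>), so |<v, e_j>|^2 = <v, u_j>^2 / <u_j, u_j>.
Coefficients: <v, e_1> = 6/sqrt(4), <v, e_2> = 6/sqrt(2).
Square and sum: Σ |<v, e_j>|^2 = 27.
Compute ||v||^2 = v·v = 27.
Deficit = 27 − 27 = 0 ≥ 0, confirming Bessel's inequality. (The deficit equals ||v − Σ <v,e_j> e_j||^2, the squared distance from v to span{e_j}.)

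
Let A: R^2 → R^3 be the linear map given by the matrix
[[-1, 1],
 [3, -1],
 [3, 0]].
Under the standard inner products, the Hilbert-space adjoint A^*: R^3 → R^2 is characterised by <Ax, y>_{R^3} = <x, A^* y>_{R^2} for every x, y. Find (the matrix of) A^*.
A^* = A^T =
[[-1, 3, 3],
 [1, -1, 0]]

For real matrices with standard dot products, the defining identity <Ax, y> = <x, A^* y> gives (Ax)^T y = x^T (A^*) y, i.e. x^T A^T y = x^T (A^*) y. Since this holds for all x, y, we must have A^* = A^T. Therefore
A^* =
[[-1, 3, 3],
 [1, -1, 0]].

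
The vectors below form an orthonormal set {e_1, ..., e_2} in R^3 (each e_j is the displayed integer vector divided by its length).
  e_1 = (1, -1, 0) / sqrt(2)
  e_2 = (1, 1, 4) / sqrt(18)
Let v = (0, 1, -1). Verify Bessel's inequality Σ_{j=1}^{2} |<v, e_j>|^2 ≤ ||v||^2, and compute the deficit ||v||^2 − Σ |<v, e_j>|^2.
Σ |<v, e_j>|^2 = 1; ||v||^2 = 2; deficit = 1

Write each e_j = u_j / sqrt(<u_j, u_j>) where u_j is the displayed integer vector. Then <v, e_j> = <v, u_j> / sqrt(<u_j, u_j>), so |<v, e_j>|^2 = <v, u_j>^2 / <u_j, u_j>.
Coefficients: <v, e_1> = -1/sqrt(2), <v, e_2> = -3/sqrt(18).
Square and sum: Σ |<v, e_j>|^2 = 1.
Compute ||v||^2 = v·v = 2.
Deficit = 2 − 1 = 1 ≥ 0, confirming Bessel's inequality. (The deficit equals ||v − Σ <v,e_j> e_j||^2, the squared distance from v to span{e_j}.)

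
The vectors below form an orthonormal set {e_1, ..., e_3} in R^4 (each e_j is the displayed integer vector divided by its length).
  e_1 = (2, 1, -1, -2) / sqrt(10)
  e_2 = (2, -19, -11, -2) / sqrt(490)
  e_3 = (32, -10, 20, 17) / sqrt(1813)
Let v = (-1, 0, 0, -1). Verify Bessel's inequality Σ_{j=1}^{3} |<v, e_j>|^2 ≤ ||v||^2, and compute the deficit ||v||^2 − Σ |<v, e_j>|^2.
Σ |<v, e_j>|^2 = 49/37; ||v||^2 = 2; deficit = 25/37

Write each e_j = u_j / sqrt(<u_j, u_j>) where u_j is the displayed integer vector. Then <v, e_j> = <v, u_j> / sqrt(<u_j, u_j>), so |<v, e_j>|^2 = <v, u_j>^2 / <u_j, u_j>.
Coefficients: <v, e_1> = 0/sqrt(10), <v, e_2> = 0/sqrt(490), <v, e_3> = -49/sqrt(1813).
Square and sum: Σ |<v, e_j>|^2 = 49/37.
Compute ||v||^2 = v·v = 2.
Deficit = 2 − 49/37 = 25/37 ≥ 0, confirming Bessel's inequality. (The deficit equals ||v − Σ <v,e_j> e_j||^2, the squared distance from v to span{e_j}.)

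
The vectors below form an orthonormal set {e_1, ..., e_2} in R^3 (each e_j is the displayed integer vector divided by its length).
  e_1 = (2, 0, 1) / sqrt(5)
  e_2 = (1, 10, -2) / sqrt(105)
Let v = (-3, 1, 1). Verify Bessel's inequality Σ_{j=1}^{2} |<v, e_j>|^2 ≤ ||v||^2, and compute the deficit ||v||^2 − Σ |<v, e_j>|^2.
Σ |<v, e_j>|^2 = 110/21; ||v||^2 = 11; deficit = 121/21

Write each e_j = u_j / sqrt(<u_j, u_j>) where u_j is the displayed integer vector. Then <v, e_j> = <v, u_j> / sqrt(<u_j, u_j>), so |<v, e_j>|^2 = <v, u_j>^2 / <u_j, u_j>.
Coefficients: <v, e_1> = -5/sqrt(5), <v, e_2> = 5/sqrt(105).
Square and sum: Σ |<v, e_j>|^2 = 110/21.
Compute ||v||^2 = v·v = 11.
Deficit = 11 − 110/21 = 121/21 ≥ 0, confirming Bessel's inequality. (The deficit equals ||v − Σ <v,e_j> e_j||^2, the squared distance from v to span{e_j}.)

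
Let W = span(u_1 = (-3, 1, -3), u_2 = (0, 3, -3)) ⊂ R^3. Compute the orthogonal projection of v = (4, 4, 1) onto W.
proj_W(v) = (51/11, 67/22, 1/22)

Set up U = [u_1 | ... | u_2] ∈ R^(3×2). The projector onto W = col(U) is P = U (U^T U)^(-1) U^T.
Compute U^T U =
  [19, 12]
  [12, 18],
and U^T v = (-11, 9).
Solve U^T U · c = U^T v for the coefficients: c = (-17/11, 101/66). The projection is proj_W(v) = U c.
Check: (v - proj_W(v)) · u_1 = 0  (should be 0).
Check: (v - proj_W(v)) · u_2 = 0  (should be 0).
Result: proj_W(v) = (51/11, 67/22, 1/22).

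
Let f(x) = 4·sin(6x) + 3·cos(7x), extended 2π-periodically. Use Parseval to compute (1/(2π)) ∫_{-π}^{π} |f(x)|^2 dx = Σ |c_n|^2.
Σ |c_n|^2 = 25/2

Expand |f|^2 and use orthogonality of {sin(nx), cos(mx)} on [-π, π]:
  ∫_{-π}^{π} sin(nx)^2 dx = π, ∫ cos(mx)^2 dx = π, and cross terms integrate to 0.
So ∫_{-π}^{π} f(x)^2 dx = 4^2 · π + 3^2 · π = (16 + 9)π.
Divide by 2π: (16 + 9)/2 = 25/2.
By Parseval, this equals Σ |c_n|^2.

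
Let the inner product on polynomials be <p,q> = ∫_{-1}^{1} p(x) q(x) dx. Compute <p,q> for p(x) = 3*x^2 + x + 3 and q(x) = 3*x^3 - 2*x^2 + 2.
<p,q> = 54/5

Expand the product: p(x)·q(x) = 9*x^5 - 3*x^4 + 7*x^3 + 2*x + 6.
∫_{-1}^{1} of each monomial x^k gives [2/(k+1) if k even, 0 if k odd]. Integrating term-by-term (or equivalently evaluating the antiderivative F(x) = 3*x^6/2 - 3*x^5/5 + 7*x^4/4 + x^2 + 6*x at the endpoints):
  F(1) − F(−1) = 193/20 − (-23/20) = 54/5.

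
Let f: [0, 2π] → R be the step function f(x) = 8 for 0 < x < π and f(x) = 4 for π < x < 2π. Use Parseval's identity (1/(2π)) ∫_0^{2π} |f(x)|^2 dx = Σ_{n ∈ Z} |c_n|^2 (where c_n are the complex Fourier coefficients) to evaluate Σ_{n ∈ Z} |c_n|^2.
Σ |c_n|^2 = 40

Parseval equates the L^2 energy of f (normalised by 1/(2π)) with the ℓ^2 sum of its Fourier coefficients: (1/(2π)) ∫_0^{2π} |f|^2 = Σ |c_n|^2.
Compute the left side: (1/(2π)) [∫_0^π 8^2 dx + ∫_π^{2π} 4^2 dx] = (1/(2π)) · (64π + 16π) = (64 + 16)/2 = 40.
So Σ_{n ∈ Z} |c_n|^2 = 40.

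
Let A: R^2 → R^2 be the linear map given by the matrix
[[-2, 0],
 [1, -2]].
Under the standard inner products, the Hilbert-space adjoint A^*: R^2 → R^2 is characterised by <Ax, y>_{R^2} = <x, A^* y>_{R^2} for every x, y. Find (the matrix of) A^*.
A^* = A^T =
[[-2, 1],
 [0, -2]]

For real matrices with standard dot products, the defining identity <Ax, y> = <x, A^* y> gives (Ax)^T y = x^T (A^*) y, i.e. x^T A^T y = x^T (A^*) y. Since this holds for all x, y, we must have A^* = A^T. Therefore
A^* =
[[-2, 1],
 [0, -2]].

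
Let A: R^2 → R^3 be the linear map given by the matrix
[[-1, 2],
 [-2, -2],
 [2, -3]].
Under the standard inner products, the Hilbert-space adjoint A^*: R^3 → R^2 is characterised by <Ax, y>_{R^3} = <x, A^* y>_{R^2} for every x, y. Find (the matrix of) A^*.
A^* = A^T =
[[-1, -2, 2],
 [2, -2, -3]]

For real matrices with standard dot products, the defining identity <Ax, y> = <x, A^* y> gives (Ax)^T y = x^T (A^*) y, i.e. x^T A^T y = x^T (A^*) y. Since this holds for all x, y, we must have A^* = A^T. Therefore
A^* =
[[-1, -2, 2],
 [2, -2, -3]].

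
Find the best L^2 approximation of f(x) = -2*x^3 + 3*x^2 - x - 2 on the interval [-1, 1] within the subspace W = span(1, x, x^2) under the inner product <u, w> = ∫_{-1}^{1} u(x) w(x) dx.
g(x) = 3*x^2 - 11*x/5 - 2

The best approximation g ∈ W is the orthogonal projection of f onto W. Writing g = a_0 + a_1 x + a_2 x^2, the coefficients solve the normal equations G · a = b where
  G_{ij} = <φ_i, φ_j> and b_i = <f, φ_i>, with φ_0 = 1, φ_1 = x, φ_2 = x^2.
G =
  [2, 0, 2/3]
  [0, 2/3, 0]
  [2/3, 0, 2/5],
b = (-2, -22/15, -2/15).
Solving gives a_0 = -2, a_1 = -11/5, a_2 = 3, so
  g(x) = 3*x^2 - 11*x/5 - 2.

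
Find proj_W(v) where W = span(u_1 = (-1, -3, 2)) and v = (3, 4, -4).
proj_W(v) = (23/14, 69/14, -23/7)

Set up U = [u_1 | ... | u_1] ∈ R^(3×1). The projector onto W = col(U) is P = U (U^T U)^(-1) U^T.
Compute U^T U =
  [14],
and U^T v = (-23).
Solve U^T U · c = U^T v for the coefficients: c = (-23/14). The projection is proj_W(v) = U c.
Check: (v - proj_W(v)) · u_1 = 0  (should be 0).
Result: proj_W(v) = (23/14, 69/14, -23/7).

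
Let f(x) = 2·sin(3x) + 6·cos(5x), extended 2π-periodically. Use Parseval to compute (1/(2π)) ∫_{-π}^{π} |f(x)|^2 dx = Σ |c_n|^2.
Σ |c_n|^2 = 20

Expand |f|^2 and use orthogonality of {sin(nx), cos(mx)} on [-π, π]:
  ∫_{-π}^{π} sin(nx)^2 dx = π, ∫ cos(mx)^2 dx = π, and cross terms integrate to 0.
So ∫_{-π}^{π} f(x)^2 dx = 2^2 · π + 6^2 · π = (4 + 36)π.
Divide by 2π: (4 + 36)/2 = 20.
By Parseval, this equals Σ |c_n|^2.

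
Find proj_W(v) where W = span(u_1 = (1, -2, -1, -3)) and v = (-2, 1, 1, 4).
proj_W(v) = (-17/15, 34/15, 17/15, 17/5)

Set up U = [u_1 | ... | u_1] ∈ R^(4×1). The projector onto W = col(U) is P = U (U^T U)^(-1) U^T.
Compute U^T U =
  [15],
and U^T v = (-17).
Solve U^T U · c = U^T v for the coefficients: c = (-17/15). The projection is proj_W(v) = U c.
Check: (v - proj_W(v)) · u_1 = 0  (should be 0).
Result: proj_W(v) = (-17/15, 34/15, 17/15, 17/5).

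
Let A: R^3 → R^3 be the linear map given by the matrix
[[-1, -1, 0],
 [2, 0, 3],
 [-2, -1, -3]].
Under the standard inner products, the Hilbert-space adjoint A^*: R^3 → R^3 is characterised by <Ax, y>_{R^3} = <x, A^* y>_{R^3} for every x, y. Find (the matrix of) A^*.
A^* = A^T =
[[-1, 2, -2],
 [-1, 0, -1],
 [0, 3, -3]]

For real matrices with standard dot products, the defining identity <Ax, y> = <x, A^* y> gives (Ax)^T y = x^T (A^*) y, i.e. x^T A^T y = x^T (A^*) y. Since this holds for all x, y, we must have A^* = A^T. Therefore
A^* =
[[-1, 2, -2],
 [-1, 0, -1],
 [0, 3, -3]].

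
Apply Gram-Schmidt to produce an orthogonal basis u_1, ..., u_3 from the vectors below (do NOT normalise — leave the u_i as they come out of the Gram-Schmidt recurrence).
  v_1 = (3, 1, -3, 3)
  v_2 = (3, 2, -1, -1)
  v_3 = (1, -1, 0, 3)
Orthogonal basis:
  u_1 = (3, 1, -3, 3)
  u_2 = (51/28, 45/28, 5/28, -61/28)
  u_3 = (269/299, -132/299, 384/299, 159/299)

Apply the Gram-Schmidt recurrence
  u_1 = v_1
  u_i = v_i − Σ_{j<i} ((v_i · u_j) / (u_j · u_j)) · u_j.

Step by step this gives:
  u_1 = (3, 1, -3, 3)
  u_2 = (51/28, 45/28, 5/28, -61/28)
  u_3 = (269/299, -132/299, 384/299, 159/299)

Orthogonality check:
  u_2 · u_1 = 0 (should be 0)
  u_3 · u_1 = 0 (should be 0)
  u_3 · u_2 = 0 (should be 0)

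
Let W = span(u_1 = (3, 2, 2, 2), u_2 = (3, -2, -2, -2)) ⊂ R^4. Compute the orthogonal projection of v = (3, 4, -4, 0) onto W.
proj_W(v) = (3, 0, 0, 0)

Set up U = [u_1 | ... | u_2] ∈ R^(4×2). The projector onto W = col(U) is P = U (U^T U)^(-1) U^T.
Compute U^T U =
  [21, -3]
  [-3, 21],
and U^T v = (9, 9).
Solve U^T U · c = U^T v for the coefficients: c = (1/2, 1/2). The projection is proj_W(v) = U c.
Check: (v - proj_W(v)) · u_1 = 0  (should be 0).
Check: (v - proj_W(v)) · u_2 = 0  (should be 0).
Result: proj_W(v) = (3, 0, 0, 0).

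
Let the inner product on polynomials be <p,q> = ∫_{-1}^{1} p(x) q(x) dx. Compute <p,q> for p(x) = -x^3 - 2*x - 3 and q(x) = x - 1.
<p,q> = 64/15

Expand the product: p(x)·q(x) = -x^4 + x^3 - 2*x^2 - x + 3.
∫_{-1}^{1} of each monomial x^k gives [2/(k+1) if k even, 0 if k odd]. Integrating term-by-term (or equivalently evaluating the antiderivative F(x) = -x^5/5 + x^4/4 - 2*x^3/3 - x^2/2 + 3*x at the endpoints):
  F(1) − F(−1) = 113/60 − (-143/60) = 64/15.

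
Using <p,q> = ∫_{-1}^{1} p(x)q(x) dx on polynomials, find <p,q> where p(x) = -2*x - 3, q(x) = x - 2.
<p,q> = 32/3

Expand the product: p(x)·q(x) = -2*x^2 + x + 6.
∫_{-1}^{1} of each monomial x^k gives [2/(k+1) if k even, 0 if k odd]. Integrating term-by-term (or equivalently evaluating the antiderivative F(x) = -2*x^3/3 + x^2/2 + 6*x at the endpoints):
  F(1) − F(−1) = 35/6 − (-29/6) = 32/3.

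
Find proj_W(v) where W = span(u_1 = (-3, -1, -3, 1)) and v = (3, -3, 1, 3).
proj_W(v) = (9/10, 3/10, 9/10, -3/10)

Set up U = [u_1 | ... | u_1] ∈ R^(4×1). The projector onto W = col(U) is P = U (U^T U)^(-1) U^T.
Compute U^T U =
  [20],
and U^T v = (-6).
Solve U^T U · c = U^T v for the coefficients: c = (-3/10). The projection is proj_W(v) = U c.
Check: (v - proj_W(v)) · u_1 = 0  (should be 0).
Result: proj_W(v) = (9/10, 3/10, 9/10, -3/10).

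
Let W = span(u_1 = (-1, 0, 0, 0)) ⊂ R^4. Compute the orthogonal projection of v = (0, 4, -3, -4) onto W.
proj_W(v) = (0, 0, 0, 0)

Set up U = [u_1 | ... | u_1] ∈ R^(4×1). The projector onto W = col(U) is P = U (U^T U)^(-1) U^T.
Compute U^T U =
  [1],
and U^T v = (0).
Solve U^T U · c = U^T v for the coefficients: c = (0). The projection is proj_W(v) = U c.
Check: (v - proj_W(v)) · u_1 = 0  (should be 0).
Result: proj_W(v) = (0, 0, 0, 0).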